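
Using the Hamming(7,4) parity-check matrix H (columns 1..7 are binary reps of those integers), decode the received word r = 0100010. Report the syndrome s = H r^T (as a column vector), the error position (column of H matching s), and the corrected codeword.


s = (1, 0, 0)^T, error position = 4, corrected codeword c = 0101010

Compute s = H r^T mod 2 one row at a time:
  s_1 = 0 + 0 + 1 + 0 = 1 ≡ 1 (mod 2).
  s_2 = 1 + 0 + 1 + 0 = 2 ≡ 0 (mod 2).
  s_3 = 0 + 0 + 0 + 0 = 0 ≡ 0 (mod 2).
s = (1, 0, 0)^T — this equals column 4 of H (binary 100), so error is at position 4.
Correct: flip bit 4 of r = 0100010 to get c = 0101010.


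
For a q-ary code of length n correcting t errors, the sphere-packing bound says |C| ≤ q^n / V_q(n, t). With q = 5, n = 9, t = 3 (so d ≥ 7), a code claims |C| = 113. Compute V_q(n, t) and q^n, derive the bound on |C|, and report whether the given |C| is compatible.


V_q(n, t) = 5989, q^n = 1953125, Hamming bound = 326, |C| = 113 ≤ bound (satisfied).

Step 1: Compute V_q(n, t) = Σ_{j=0}^3 C(n, j) (q−1)^j.
  j = 0: C(9,0)·(4)^0 = 1·1 = 1.
  j = 1: C(9,1)·(4)^1 = 9·4 = 36.
  j = 2: C(9,2)·(4)^2 = 36·16 = 576.
  j = 3: C(9,3)·(4)^3 = 84·64 = 5376.
  V_q(n, t) = 1 + 36 + 576 + 5376 = 5989.
Step 2: q^n = 5^9 = 1953125.
Step 3: Hamming bound ⌊q^n / V_q(n,t)⌋ = ⌊1953125/5989⌋ = 326.
Step 4: Compare |C| = 113 to 326: satisfied.
The claimed |C| lies below the Hamming bound.


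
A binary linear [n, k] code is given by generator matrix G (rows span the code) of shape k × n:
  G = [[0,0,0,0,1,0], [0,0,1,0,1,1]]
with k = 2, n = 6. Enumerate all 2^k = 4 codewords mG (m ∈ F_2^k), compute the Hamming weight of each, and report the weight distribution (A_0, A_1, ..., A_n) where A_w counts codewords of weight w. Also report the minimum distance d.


Weight distribution: A_0 = 1, A_1 = 1, A_2 = 1, A_3 = 1. Minimum distance d = 1.

Enumerate all 2^2 = 4 messages m ∈ F_2^2.
For each, compute codeword c = mG in F_2^6, then tally its weight.
  m = 00 → c = 000000, weight = 0.
  m = 10 → c = 000010, weight = 1.
  m = 01 → c = 001011, weight = 3.
  m = 11 → c = 001001, weight = 2.
Tally weights:
  weight 0: 1 codewords.
  weight 1: 1 codewords.
  weight 2: 1 codewords.
  weight 3: 1 codewords.
Minimum distance d = smallest w > 0 with A_w > 0 = 1.
Sanity: Σ A_w = 4 = 2^2 = 4 ✓.


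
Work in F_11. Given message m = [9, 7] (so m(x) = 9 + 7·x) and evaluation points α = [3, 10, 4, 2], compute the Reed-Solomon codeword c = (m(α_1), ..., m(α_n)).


c = [8, 2, 4, 1]

Message polynomial: m(x) = 9 + 7·x (mod 11).
For each evaluation point α_i, compute m(α_i) mod 11:
  α_1 = 3: Horner steps 7 → 8, so m(3) = 8.
  α_2 = 10: Horner steps 7 → 2, so m(10) = 2.
  α_3 = 4: Horner steps 7 → 4, so m(4) = 4.
  α_4 = 2: Horner steps 7 → 1, so m(2) = 1.
Codeword c = [8, 2, 4, 1] ∈ F_11^4.


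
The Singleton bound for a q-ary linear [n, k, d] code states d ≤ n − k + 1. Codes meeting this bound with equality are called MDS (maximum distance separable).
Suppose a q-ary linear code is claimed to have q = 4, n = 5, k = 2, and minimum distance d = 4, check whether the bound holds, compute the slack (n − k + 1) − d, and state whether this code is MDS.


Singleton RHS = n − k + 1 = 4, slack = 0, bound satisfied, MDS.

Singleton bound: d ≤ n − k + 1.
Here n = 5, k = 2, so n − k + 1 = 4.
Given d = 4, check d ≤ 4: YES.
Slack = (n − k + 1) − d = 0.
The code is MDS (slack = 0).
Description: the claimed parameters are [5, 2, 4]_4; such a code would be MDS (meets Singleton bound).


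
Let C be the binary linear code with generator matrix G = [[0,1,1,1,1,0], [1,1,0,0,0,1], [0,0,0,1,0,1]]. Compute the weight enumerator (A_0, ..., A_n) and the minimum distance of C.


Weight distribution: A_0 = 1, A_2 = 1, A_3 = 3, A_4 = 2, A_5 = 1. Minimum distance d = 2.

Enumerate all 2^3 = 8 messages m ∈ F_2^3.
For each, compute codeword c = mG in F_2^6, then tally its weight.
  m = 000 → c = 000000, weight = 0.
  m = 100 → c = 011110, weight = 4.
  m = 010 → c = 110001, weight = 3.
  m = 110 → c = 101111, weight = 5.
  m = 001 → c = 000101, weight = 2.
  m = 101 → c = 011011, weight = 4.
  m = 011 → c = 110100, weight = 3.
  m = 111 → c = 101010, weight = 3.
Tally weights:
  weight 0: 1 codewords.
  weight 2: 1 codewords.
  weight 3: 3 codewords.
  weight 4: 2 codewords.
  weight 5: 1 codewords.
Minimum distance d = smallest w > 0 with A_w > 0 = 2.
Sanity: Σ A_w = 8 = 2^3 = 8 ✓.


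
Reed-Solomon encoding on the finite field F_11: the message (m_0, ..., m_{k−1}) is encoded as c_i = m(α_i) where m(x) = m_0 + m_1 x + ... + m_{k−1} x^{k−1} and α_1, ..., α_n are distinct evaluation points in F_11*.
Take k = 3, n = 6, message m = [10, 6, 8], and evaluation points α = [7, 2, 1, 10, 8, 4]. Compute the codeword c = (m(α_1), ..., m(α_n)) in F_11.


c = [4, 10, 2, 1, 9, 8]

Message polynomial: m(x) = 10 + 6·x + 8·x^2 (mod 11).
For each evaluation point α_i, compute m(α_i) mod 11:
  α_1 = 7: Horner steps 8 → 7 → 4, so m(7) = 4.
  α_2 = 2: Horner steps 8 → 0 → 10, so m(2) = 10.
  α_3 = 1: Horner steps 8 → 3 → 2, so m(1) = 2.
  α_4 = 10: Horner steps 8 → 9 → 1, so m(10) = 1.
  α_5 = 8: Horner steps 8 → 4 → 9, so m(8) = 9.
  α_6 = 4: Horner steps 8 → 5 → 8, so m(4) = 8.
Codeword c = [4, 10, 2, 1, 9, 8] ∈ F_11^6.


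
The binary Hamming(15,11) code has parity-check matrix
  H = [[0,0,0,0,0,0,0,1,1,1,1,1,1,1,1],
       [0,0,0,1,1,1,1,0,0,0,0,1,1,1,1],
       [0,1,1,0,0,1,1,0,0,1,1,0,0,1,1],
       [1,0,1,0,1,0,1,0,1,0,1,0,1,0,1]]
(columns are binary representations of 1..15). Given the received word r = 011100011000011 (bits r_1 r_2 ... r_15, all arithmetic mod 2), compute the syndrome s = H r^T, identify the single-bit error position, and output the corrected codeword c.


s = (0, 1, 0, 1)^T, error position = 5, corrected codeword c = 011110011000011

Compute s = H r^T mod 2 one row at a time:
  s_1 = 1 + 1 + 0 + 0 + 0 + 0 + 1 + 1 = 4 ≡ 0 (mod 2).
  s_2 = 1 + 0 + 0 + 0 + 0 + 0 + 1 + 1 = 3 ≡ 1 (mod 2).
  s_3 = 1 + 1 + 0 + 0 + 0 + 0 + 1 + 1 = 4 ≡ 0 (mod 2).
  s_4 = 0 + 1 + 0 + 0 + 1 + 0 + 0 + 1 = 3 ≡ 1 (mod 2).
s = (0, 1, 0, 1)^T — this equals column 5 of H (binary 0101), so error is at position 5.
Correct: flip bit 5 of r = 011100011000011 to get c = 011110011000011.


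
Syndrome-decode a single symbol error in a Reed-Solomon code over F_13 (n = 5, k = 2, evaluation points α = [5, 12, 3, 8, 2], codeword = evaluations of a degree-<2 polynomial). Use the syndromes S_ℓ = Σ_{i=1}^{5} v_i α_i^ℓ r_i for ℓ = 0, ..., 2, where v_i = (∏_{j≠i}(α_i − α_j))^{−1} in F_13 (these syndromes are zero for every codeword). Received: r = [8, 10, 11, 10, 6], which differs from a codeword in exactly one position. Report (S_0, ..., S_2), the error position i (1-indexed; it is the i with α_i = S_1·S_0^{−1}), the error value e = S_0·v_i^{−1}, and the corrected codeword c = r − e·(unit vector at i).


S = (10, 3, 10), error at position 2, error magnitude e = 6, c = [8, 4, 11, 10, 6].

Step 1: column multipliers v_i = (∏_{j≠i}(α_i − α_j))^{−1} mod 13.
  i = 1 (α = 5): (5−12)(5−3)(5−8)(5−2) = (−7)·2·(−3)·3 = 126 ≡ 9, so v_1 = 9^{−1} = 3 (mod 13).
  i = 2 (α = 12): (12−5)(12−3)(12−8)(12−2) = 7·9·4·10 = 2520 ≡ 11, so v_2 = 11^{−1} = 6 (mod 13).
  i = 3 (α = 3): (3−5)(3−12)(3−8)(3−2) = (−2)·(−9)·(−5)·1 = −90 ≡ 1, so v_3 = 1^{−1} = 1 (mod 13).
  i = 4 (α = 8): (8−5)(8−12)(8−3)(8−2) = 3·(−4)·5·6 = −360 ≡ 4, so v_4 = 4^{−1} = 10 (mod 13).
  i = 5 (α = 2): (2−5)(2−12)(2−3)(2−8) = (−3)·(−10)·(−1)·(−6) = 180 ≡ 11, so v_5 = 11^{−1} = 6 (mod 13).
  v = [3, 6, 1, 10, 6].
Step 2: syndromes of r = [8, 10, 11, 10, 6] (all sums mod 13).
  S_0 = Σ v_i r_i = 3·8 + 6·10 + 1·11 + 10·10 + 6·6 = 231 ≡ 10.
  S_1 = Σ v_i α_i r_i = 3·5·8 + 6·12·10 + 1·3·11 + 10·8·10 + 6·2·6 = 1745 ≡ 3.
  α_i^2 mod 13 = [12, 1, 9, 12, 4].
  S_2 = Σ v_i α_i^2 r_i = 3·12·8 + 6·1·10 + 1·9·11 + 10·12·10 + 6·4·6 = 1791 ≡ 10.
  S = (10, 3, 10) ≠ 0, so r is not a codeword (an error is present).
Step 3: locate the error. For a single error e at position i, S_ℓ = v_i·e·α_i^ℓ, so α_err = S_1/S_0.
  S_0^{−1} = 10^{−1} = 4 (mod 13), so α_err = 3·4 = 12 ≡ 12 = α_2. Error position i = 2.
  Consistency check: S_2/S_1 = 10·9 = 90 ≡ 12 = α_err ✓ (single-error assumption holds).
Step 4: error magnitude e = S_0/v_2 = S_0·∏_{j≠2}(α_2 − α_j) = 10·11 = 110 ≡ 6 (mod 13).
Step 5: correct position 2: c_2 = r_2 − e = 10 − 6 ≡ 4 (mod 13). Hence c = [8, 4, 11, 10, 6].
  Check: interpolating c through the α_i gives m(x) = 9 + 5·x (degree < 2) with m(α_i) = c_i for every i, so c is indeed a codeword.


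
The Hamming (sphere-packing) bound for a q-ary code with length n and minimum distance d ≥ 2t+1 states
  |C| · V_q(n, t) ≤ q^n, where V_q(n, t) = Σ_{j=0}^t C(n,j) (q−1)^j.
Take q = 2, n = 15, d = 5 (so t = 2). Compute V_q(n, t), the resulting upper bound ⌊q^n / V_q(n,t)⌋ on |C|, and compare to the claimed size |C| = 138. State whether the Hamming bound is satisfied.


V_q(n, t) = 121, q^n = 32768, Hamming bound = 270, |C| = 138 ≤ bound (satisfied).

Step 1: Compute V_q(n, t) = Σ_{j=0}^2 C(n, j) (q−1)^j.
  j = 0: C(15,0)·(1)^0 = 1·1 = 1.
  j = 1: C(15,1)·(1)^1 = 15·1 = 15.
  j = 2: C(15,2)·(1)^2 = 105·1 = 105.
  V_q(n, t) = 1 + 15 + 105 = 121.
Step 2: q^n = 2^15 = 32768.
Step 3: Hamming bound ⌊q^n / V_q(n,t)⌋ = ⌊32768/121⌋ = 270.
Step 4: Compare |C| = 138 to 270: satisfied.
The claimed |C| lies below the Hamming bound.


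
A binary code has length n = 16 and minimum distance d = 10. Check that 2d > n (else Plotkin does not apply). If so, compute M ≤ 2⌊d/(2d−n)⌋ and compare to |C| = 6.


Plotkin bound M ≤ 4; given |C| = 6 > bound (violated).

Check applicability: 2d = 20, n = 16.
2d − n = 4 > 0, so Plotkin applies.
Compute d/(2d−n) = 10/4 ≈ 2.5000.
⌊d/(2d−n)⌋ = 2.
Plotkin bound: M ≤ 2·2 = 4.
Given |C| = 6, check: VIOLATED.
This |C| is above the Plotkin bound, so no binary code with n = 16, d = 10 and 6 codewords exists.


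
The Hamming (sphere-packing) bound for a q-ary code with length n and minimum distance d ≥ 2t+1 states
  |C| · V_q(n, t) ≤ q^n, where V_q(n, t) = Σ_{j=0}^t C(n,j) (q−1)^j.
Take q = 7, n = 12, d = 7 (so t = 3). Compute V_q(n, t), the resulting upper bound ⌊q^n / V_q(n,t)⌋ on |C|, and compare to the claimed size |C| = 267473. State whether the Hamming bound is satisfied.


V_q(n, t) = 49969, q^n = 13841287201, Hamming bound = 276997, |C| = 267473 ≤ bound (satisfied).

Step 1: Compute V_q(n, t) = Σ_{j=0}^3 C(n, j) (q−1)^j.
  j = 0: C(12,0)·(6)^0 = 1·1 = 1.
  j = 1: C(12,1)·(6)^1 = 12·6 = 72.
  j = 2: C(12,2)·(6)^2 = 66·36 = 2376.
  j = 3: C(12,3)·(6)^3 = 220·216 = 47520.
  V_q(n, t) = 1 + 72 + 2376 + 47520 = 49969.
Step 2: q^n = 7^12 = 13841287201.
Step 3: Hamming bound ⌊q^n / V_q(n,t)⌋ = ⌊13841287201/49969⌋ = 276997.
Step 4: Compare |C| = 267473 to 276997: satisfied.
The claimed |C| lies below the Hamming bound.


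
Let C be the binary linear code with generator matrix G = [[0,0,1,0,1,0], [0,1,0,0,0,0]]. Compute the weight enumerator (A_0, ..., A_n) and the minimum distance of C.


Weight distribution: A_0 = 1, A_1 = 1, A_2 = 1, A_3 = 1. Minimum distance d = 1.

Enumerate all 2^2 = 4 messages m ∈ F_2^2.
For each, compute codeword c = mG in F_2^6, then tally its weight.
  m = 00 → c = 000000, weight = 0.
  m = 10 → c = 001010, weight = 2.
  m = 01 → c = 010000, weight = 1.
  m = 11 → c = 011010, weight = 3.
Tally weights:
  weight 0: 1 codewords.
  weight 1: 1 codewords.
  weight 2: 1 codewords.
  weight 3: 1 codewords.
Minimum distance d = smallest w > 0 with A_w > 0 = 1.
Sanity: Σ A_w = 4 = 2^2 = 4 ✓.


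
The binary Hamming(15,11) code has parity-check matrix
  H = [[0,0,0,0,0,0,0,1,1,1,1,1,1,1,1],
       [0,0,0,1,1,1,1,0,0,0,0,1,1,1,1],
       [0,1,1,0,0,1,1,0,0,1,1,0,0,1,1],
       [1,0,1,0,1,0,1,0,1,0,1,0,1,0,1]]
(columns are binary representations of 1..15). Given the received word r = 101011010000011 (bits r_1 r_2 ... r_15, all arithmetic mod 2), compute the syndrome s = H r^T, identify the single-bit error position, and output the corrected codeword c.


s = (1, 0, 0, 0)^T, error position = 8, corrected codeword c = 101011000000011

Compute s = H r^T mod 2 one row at a time:
  s_1 = 1 + 0 + 0 + 0 + 0 + 0 + 1 + 1 = 3 ≡ 1 (mod 2).
  s_2 = 0 + 1 + 1 + 0 + 0 + 0 + 1 + 1 = 4 ≡ 0 (mod 2).
  s_3 = 0 + 1 + 1 + 0 + 0 + 0 + 1 + 1 = 4 ≡ 0 (mod 2).
  s_4 = 1 + 1 + 1 + 0 + 0 + 0 + 0 + 1 = 4 ≡ 0 (mod 2).
s = (1, 0, 0, 0)^T — this equals column 8 of H (binary 1000), so error is at position 8.
Correct: flip bit 8 of r = 101011010000011 to get c = 101011000000011.


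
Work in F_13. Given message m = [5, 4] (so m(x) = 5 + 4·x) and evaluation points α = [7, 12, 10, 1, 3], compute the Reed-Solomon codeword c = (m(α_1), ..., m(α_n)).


c = [7, 1, 6, 9, 4]

Message polynomial: m(x) = 5 + 4·x (mod 13).
For each evaluation point α_i, compute m(α_i) mod 13:
  α_1 = 7: Horner steps 4 → 7, so m(7) = 7.
  α_2 = 12: Horner steps 4 → 1, so m(12) = 1.
  α_3 = 10: Horner steps 4 → 6, so m(10) = 6.
  α_4 = 1: Horner steps 4 → 9, so m(1) = 9.
  α_5 = 3: Horner steps 4 → 4, so m(3) = 4.
Codeword c = [7, 1, 6, 9, 4] ∈ F_13^5.


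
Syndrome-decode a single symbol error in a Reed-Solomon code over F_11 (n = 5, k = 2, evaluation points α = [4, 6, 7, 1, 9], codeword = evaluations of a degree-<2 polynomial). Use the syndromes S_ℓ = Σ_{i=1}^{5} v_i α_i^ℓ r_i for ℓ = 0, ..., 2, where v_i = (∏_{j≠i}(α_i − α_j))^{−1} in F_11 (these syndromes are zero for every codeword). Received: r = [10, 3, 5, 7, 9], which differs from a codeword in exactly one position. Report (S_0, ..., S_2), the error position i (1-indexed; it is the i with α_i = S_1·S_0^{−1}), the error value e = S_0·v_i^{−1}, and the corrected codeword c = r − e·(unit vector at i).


S = (5, 5, 5), error at position 4, error magnitude e = 3, c = [10, 3, 5, 4, 9].

Step 1: column multipliers v_i = (∏_{j≠i}(α_i − α_j))^{−1} mod 11.
  i = 1 (α = 4): (4−6)(4−7)(4−1)(4−9) = (−2)·(−3)·3·(−5) = −90 ≡ 9, so v_1 = 9^{−1} = 5 (mod 11).
  i = 2 (α = 6): (6−4)(6−7)(6−1)(6−9) = 2·(−1)·5·(−3) = 30 ≡ 8, so v_2 = 8^{−1} = 7 (mod 11).
  i = 3 (α = 7): (7−4)(7−6)(7−1)(7−9) = 3·1·6·(−2) = −36 ≡ 8, so v_3 = 8^{−1} = 7 (mod 11).
  i = 4 (α = 1): (1−4)(1−6)(1−7)(1−9) = (−3)·(−5)·(−6)·(−8) = 720 ≡ 5, so v_4 = 5^{−1} = 9 (mod 11).
  i = 5 (α = 9): (9−4)(9−6)(9−7)(9−1) = 5·3·2·8 = 240 ≡ 9, so v_5 = 9^{−1} = 5 (mod 11).
  v = [5, 7, 7, 9, 5].
Step 2: syndromes of r = [10, 3, 5, 7, 9] (all sums mod 11).
  S_0 = Σ v_i r_i = 5·10 + 7·3 + 7·5 + 9·7 + 5·9 = 214 ≡ 5.
  S_1 = Σ v_i α_i r_i = 5·4·10 + 7·6·3 + 7·7·5 + 9·1·7 + 5·9·9 = 1039 ≡ 5.
  α_i^2 mod 11 = [5, 3, 5, 1, 4].
  S_2 = Σ v_i α_i^2 r_i = 5·5·10 + 7·3·3 + 7·5·5 + 9·1·7 + 5·4·9 = 731 ≡ 5.
  S = (5, 5, 5) ≠ 0, so r is not a codeword (an error is present).
Step 3: locate the error. For a single error e at position i, S_ℓ = v_i·e·α_i^ℓ, so α_err = S_1/S_0.
  S_0^{−1} = 5^{−1} = 9 (mod 11), so α_err = 5·9 = 45 ≡ 1 = α_4. Error position i = 4.
  Consistency check: S_2/S_1 = 5·9 = 45 ≡ 1 = α_err ✓ (single-error assumption holds).
Step 4: error magnitude e = S_0/v_4 = S_0·∏_{j≠4}(α_4 − α_j) = 5·5 = 25 ≡ 3 (mod 11).
Step 5: correct position 4: c_4 = r_4 − e = 7 − 3 ≡ 4 (mod 11). Hence c = [10, 3, 5, 4, 9].
  Check: interpolating c through the α_i gives m(x) = 2 + 2·x (degree < 2) with m(α_i) = c_i for every i, so c is indeed a codeword.


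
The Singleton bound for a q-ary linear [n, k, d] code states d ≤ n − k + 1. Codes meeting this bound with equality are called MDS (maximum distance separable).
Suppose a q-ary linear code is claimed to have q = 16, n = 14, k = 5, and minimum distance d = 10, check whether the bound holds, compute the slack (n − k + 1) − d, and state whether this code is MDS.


Singleton RHS = n − k + 1 = 10, slack = 0, bound satisfied, MDS.

Singleton bound: d ≤ n − k + 1.
Here n = 14, k = 5, so n − k + 1 = 10.
Given d = 10, check d ≤ 10: YES.
Slack = (n − k + 1) − d = 0.
The code is MDS (slack = 0).
Description: the claimed parameters are [14, 5, 10]_16; such a code would be MDS (meets Singleton bound).


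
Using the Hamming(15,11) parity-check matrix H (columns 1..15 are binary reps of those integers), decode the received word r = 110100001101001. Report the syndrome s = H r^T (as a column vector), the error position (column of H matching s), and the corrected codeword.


s = (0, 1, 1, 1)^T, error position = 7, corrected codeword c = 110100101101001

Compute s = H r^T mod 2 one row at a time:
  s_1 = 0 + 1 + 1 + 0 + 1 + 0 + 0 + 1 = 4 ≡ 0 (mod 2).
  s_2 = 1 + 0 + 0 + 0 + 1 + 0 + 0 + 1 = 3 ≡ 1 (mod 2).
  s_3 = 1 + 0 + 0 + 0 + 1 + 0 + 0 + 1 = 3 ≡ 1 (mod 2).
  s_4 = 1 + 0 + 0 + 0 + 1 + 0 + 0 + 1 = 3 ≡ 1 (mod 2).
s = (0, 1, 1, 1)^T — this equals column 7 of H (binary 0111), so error is at position 7.
Correct: flip bit 7 of r = 110100001101001 to get c = 110100101101001.


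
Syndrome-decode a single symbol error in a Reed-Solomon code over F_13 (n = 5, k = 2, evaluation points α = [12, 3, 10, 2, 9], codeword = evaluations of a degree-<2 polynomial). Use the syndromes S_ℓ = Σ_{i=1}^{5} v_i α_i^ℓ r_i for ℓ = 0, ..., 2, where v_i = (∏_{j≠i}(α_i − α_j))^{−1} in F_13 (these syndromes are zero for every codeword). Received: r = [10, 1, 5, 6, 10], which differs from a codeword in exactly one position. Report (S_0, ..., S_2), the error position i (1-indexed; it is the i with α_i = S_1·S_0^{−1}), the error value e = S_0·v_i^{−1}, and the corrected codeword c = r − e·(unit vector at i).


S = (4, 9, 4), error at position 1, error magnitude e = 2, c = [8, 1, 5, 6, 10].

Step 1: column multipliers v_i = (∏_{j≠i}(α_i − α_j))^{−1} mod 13.
  i = 1 (α = 12): (12−3)(12−10)(12−2)(12−9) = 9·2·10·3 = 540 ≡ 7, so v_1 = 7^{−1} = 2 (mod 13).
  i = 2 (α = 3): (3−12)(3−10)(3−2)(3−9) = (−9)·(−7)·1·(−6) = −378 ≡ 12, so v_2 = 12^{−1} = 12 (mod 13).
  i = 3 (α = 10): (10−12)(10−3)(10−2)(10−9) = (−2)·7·8·1 = −112 ≡ 5, so v_3 = 5^{−1} = 8 (mod 13).
  i = 4 (α = 2): (2−12)(2−3)(2−10)(2−9) = (−10)·(−1)·(−8)·(−7) = 560 ≡ 1, so v_4 = 1^{−1} = 1 (mod 13).
  i = 5 (α = 9): (9−12)(9−3)(9−10)(9−2) = (−3)·6·(−1)·7 = 126 ≡ 9, so v_5 = 9^{−1} = 3 (mod 13).
  v = [2, 12, 8, 1, 3].
Step 2: syndromes of r = [10, 1, 5, 6, 10] (all sums mod 13).
  S_0 = Σ v_i r_i = 2·10 + 12·1 + 8·5 + 1·6 + 3·10 = 108 ≡ 4.
  S_1 = Σ v_i α_i r_i = 2·12·10 + 12·3·1 + 8·10·5 + 1·2·6 + 3·9·10 = 958 ≡ 9.
  α_i^2 mod 13 = [1, 9, 9, 4, 3].
  S_2 = Σ v_i α_i^2 r_i = 2·1·10 + 12·9·1 + 8·9·5 + 1·4·6 + 3·3·10 = 602 ≡ 4.
  S = (4, 9, 4) ≠ 0, so r is not a codeword (an error is present).
Step 3: locate the error. For a single error e at position i, S_ℓ = v_i·e·α_i^ℓ, so α_err = S_1/S_0.
  S_0^{−1} = 4^{−1} = 10 (mod 13), so α_err = 9·10 = 90 ≡ 12 = α_1. Error position i = 1.
  Consistency check: S_2/S_1 = 4·3 = 12 ≡ 12 = α_err ✓ (single-error assumption holds).
Step 4: error magnitude e = S_0/v_1 = S_0·∏_{j≠1}(α_1 − α_j) = 4·7 = 28 ≡ 2 (mod 13).
Step 5: correct position 1: c_1 = r_1 − e = 10 − 2 ≡ 8 (mod 13). Hence c = [8, 1, 5, 6, 10].
  Check: interpolating c through the α_i gives m(x) = 3 + 8·x (degree < 2) with m(α_i) = c_i for every i, so c is indeed a codeword.


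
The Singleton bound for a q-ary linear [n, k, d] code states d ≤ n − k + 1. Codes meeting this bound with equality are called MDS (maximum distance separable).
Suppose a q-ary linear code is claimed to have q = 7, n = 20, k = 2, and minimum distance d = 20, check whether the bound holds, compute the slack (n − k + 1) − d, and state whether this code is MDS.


Singleton RHS = n − k + 1 = 19, slack = -1, bound violated (no such code; not MDS).

Singleton bound: d ≤ n − k + 1.
Here n = 20, k = 2, so n − k + 1 = 19.
Given d = 20, check d ≤ 19: NO.
Slack = (n − k + 1) − d = -1.
The slack is negative: d = 20 exceeds n − k + 1 = 19 by 1, so the Singleton bound is violated and no linear [20, 2, 20]_7 code can exist. In particular it is not MDS (MDS requires d = n − k + 1 exactly).
Description: the claimed parameters are [20, 2, 20]_7; such a code would be impossible (violates the Singleton bound).


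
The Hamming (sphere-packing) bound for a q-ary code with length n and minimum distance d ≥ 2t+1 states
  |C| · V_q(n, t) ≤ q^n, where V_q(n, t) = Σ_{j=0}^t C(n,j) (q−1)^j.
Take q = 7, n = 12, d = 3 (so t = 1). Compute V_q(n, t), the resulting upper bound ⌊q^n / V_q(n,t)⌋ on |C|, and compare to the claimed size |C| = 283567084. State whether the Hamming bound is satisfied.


V_q(n, t) = 73, q^n = 13841287201, Hamming bound = 189606673, |C| = 283567084 > bound (violated).

Step 1: Compute V_q(n, t) = Σ_{j=0}^1 C(n, j) (q−1)^j.
  j = 0: C(12,0)·(6)^0 = 1·1 = 1.
  j = 1: C(12,1)·(6)^1 = 12·6 = 72.
  V_q(n, t) = 1 + 72 = 73.
Step 2: q^n = 7^12 = 13841287201.
Step 3: Hamming bound ⌊q^n / V_q(n,t)⌋ = ⌊13841287201/73⌋ = 189606673.
Step 4: Compare |C| = 283567084 to 189606673: violated.
The claimed |C| lies above the Hamming bound, so no 7-ary code of length 12 with d ≥ 3 can have 283567084 codewords.


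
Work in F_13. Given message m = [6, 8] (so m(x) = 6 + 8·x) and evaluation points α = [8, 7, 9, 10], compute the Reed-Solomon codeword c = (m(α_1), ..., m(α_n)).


c = [5, 10, 0, 8]

Message polynomial: m(x) = 6 + 8·x (mod 13).
For each evaluation point α_i, compute m(α_i) mod 13:
  α_1 = 8: Horner steps 8 → 5, so m(8) = 5.
  α_2 = 7: Horner steps 8 → 10, so m(7) = 10.
  α_3 = 9: Horner steps 8 → 0, so m(9) = 0.
  α_4 = 10: Horner steps 8 → 8, so m(10) = 8.
Codeword c = [5, 10, 0, 8] ∈ F_13^4.


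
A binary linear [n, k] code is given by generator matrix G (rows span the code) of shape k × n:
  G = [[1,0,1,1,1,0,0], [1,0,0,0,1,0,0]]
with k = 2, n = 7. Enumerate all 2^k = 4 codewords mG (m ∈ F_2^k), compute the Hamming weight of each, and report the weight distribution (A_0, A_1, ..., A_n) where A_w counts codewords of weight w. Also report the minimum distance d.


Weight distribution: A_0 = 1, A_2 = 2, A_4 = 1. Minimum distance d = 2.

Enumerate all 2^2 = 4 messages m ∈ F_2^2.
For each, compute codeword c = mG in F_2^7, then tally its weight.
  m = 00 → c = 0000000, weight = 0.
  m = 10 → c = 1011100, weight = 4.
  m = 01 → c = 1000100, weight = 2.
  m = 11 → c = 0011000, weight = 2.
Tally weights:
  weight 0: 1 codewords.
  weight 2: 2 codewords.
  weight 4: 1 codewords.
Minimum distance d = smallest w > 0 with A_w > 0 = 2.
Sanity: Σ A_w = 4 = 2^2 = 4 ✓.


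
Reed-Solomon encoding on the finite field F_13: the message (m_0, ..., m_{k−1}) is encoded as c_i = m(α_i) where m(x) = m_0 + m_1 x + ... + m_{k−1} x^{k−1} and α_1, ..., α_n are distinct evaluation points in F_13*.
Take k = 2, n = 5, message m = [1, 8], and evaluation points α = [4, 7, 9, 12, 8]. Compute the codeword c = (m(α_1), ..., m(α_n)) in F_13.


c = [7, 5, 8, 6, 0]

Message polynomial: m(x) = 1 + 8·x (mod 13).
For each evaluation point α_i, compute m(α_i) mod 13:
  α_1 = 4: Horner steps 8 → 7, so m(4) = 7.
  α_2 = 7: Horner steps 8 → 5, so m(7) = 5.
  α_3 = 9: Horner steps 8 → 8, so m(9) = 8.
  α_4 = 12: Horner steps 8 → 6, so m(12) = 6.
  α_5 = 8: Horner steps 8 → 0, so m(8) = 0.
Codeword c = [7, 5, 8, 6, 0] ∈ F_13^5.


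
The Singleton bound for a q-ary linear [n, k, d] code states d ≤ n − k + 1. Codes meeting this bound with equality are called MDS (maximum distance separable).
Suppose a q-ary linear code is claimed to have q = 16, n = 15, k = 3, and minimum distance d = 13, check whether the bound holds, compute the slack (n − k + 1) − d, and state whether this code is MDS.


Singleton RHS = n − k + 1 = 13, slack = 0, bound satisfied, MDS.

Singleton bound: d ≤ n − k + 1.
Here n = 15, k = 3, so n − k + 1 = 13.
Given d = 13, check d ≤ 13: YES.
Slack = (n − k + 1) − d = 0.
The code is MDS (slack = 0).
Description: the claimed parameters are [15, 3, 13]_16; such a code would be MDS (meets Singleton bound).


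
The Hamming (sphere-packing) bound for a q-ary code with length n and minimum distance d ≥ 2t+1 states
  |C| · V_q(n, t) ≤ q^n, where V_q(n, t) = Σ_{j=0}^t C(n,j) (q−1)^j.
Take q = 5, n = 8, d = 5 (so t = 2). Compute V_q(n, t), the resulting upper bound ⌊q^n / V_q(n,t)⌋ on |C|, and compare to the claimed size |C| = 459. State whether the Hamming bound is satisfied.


V_q(n, t) = 481, q^n = 390625, Hamming bound = 812, |C| = 459 ≤ bound (satisfied).

Step 1: Compute V_q(n, t) = Σ_{j=0}^2 C(n, j) (q−1)^j.
  j = 0: C(8,0)·(4)^0 = 1·1 = 1.
  j = 1: C(8,1)·(4)^1 = 8·4 = 32.
  j = 2: C(8,2)·(4)^2 = 28·16 = 448.
  V_q(n, t) = 1 + 32 + 448 = 481.
Step 2: q^n = 5^8 = 390625.
Step 3: Hamming bound ⌊q^n / V_q(n,t)⌋ = ⌊390625/481⌋ = 812.
Step 4: Compare |C| = 459 to 812: satisfied.
The claimed |C| lies below the Hamming bound.


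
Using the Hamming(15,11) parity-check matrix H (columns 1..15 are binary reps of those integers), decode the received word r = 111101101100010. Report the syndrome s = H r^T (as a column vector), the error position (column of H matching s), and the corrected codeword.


s = (1, 0, 0, 0)^T, error position = 8, corrected codeword c = 111101111100010

Compute s = H r^T mod 2 one row at a time:
  s_1 = 0 + 1 + 1 + 0 + 0 + 0 + 1 + 0 = 3 ≡ 1 (mod 2).
  s_2 = 1 + 0 + 1 + 1 + 0 + 0 + 1 + 0 = 4 ≡ 0 (mod 2).
  s_3 = 1 + 1 + 1 + 1 + 1 + 0 + 1 + 0 = 6 ≡ 0 (mod 2).
  s_4 = 1 + 1 + 0 + 1 + 1 + 0 + 0 + 0 = 4 ≡ 0 (mod 2).
s = (1, 0, 0, 0)^T — this equals column 8 of H (binary 1000), so error is at position 8.
Correct: flip bit 8 of r = 111101101100010 to get c = 111101111100010.


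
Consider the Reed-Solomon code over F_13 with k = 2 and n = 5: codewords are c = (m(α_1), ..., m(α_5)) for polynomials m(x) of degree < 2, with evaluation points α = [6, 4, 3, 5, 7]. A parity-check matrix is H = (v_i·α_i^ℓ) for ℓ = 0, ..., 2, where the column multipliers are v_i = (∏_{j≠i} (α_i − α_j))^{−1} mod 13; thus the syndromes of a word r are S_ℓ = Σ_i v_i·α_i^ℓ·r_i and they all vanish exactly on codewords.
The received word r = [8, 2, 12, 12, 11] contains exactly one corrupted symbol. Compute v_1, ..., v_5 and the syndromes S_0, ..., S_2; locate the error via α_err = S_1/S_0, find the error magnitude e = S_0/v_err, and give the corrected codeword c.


S = (5, 12, 8), error at position 4, error magnitude e = 7, c = [8, 2, 12, 5, 11].

Step 1: column multipliers v_i = (∏_{j≠i}(α_i − α_j))^{−1} mod 13.
  i = 1 (α = 6): (6−4)(6−3)(6−5)(6−7) = 2·3·1·(−1) = −6 ≡ 7, so v_1 = 7^{−1} = 2 (mod 13).
  i = 2 (α = 4): (4−6)(4−3)(4−5)(4−7) = (−2)·1·(−1)·(−3) = −6 ≡ 7, so v_2 = 7^{−1} = 2 (mod 13).
  i = 3 (α = 3): (3−6)(3−4)(3−5)(3−7) = (−3)·(−1)·(−2)·(−4) = 24 ≡ 11, so v_3 = 11^{−1} = 6 (mod 13).
  i = 4 (α = 5): (5−6)(5−4)(5−3)(5−7) = (−1)·1·2·(−2) = 4 ≡ 4, so v_4 = 4^{−1} = 10 (mod 13).
  i = 5 (α = 7): (7−6)(7−4)(7−3)(7−5) = 1·3·4·2 = 24 ≡ 11, so v_5 = 11^{−1} = 6 (mod 13).
  v = [2, 2, 6, 10, 6].
Step 2: syndromes of r = [8, 2, 12, 12, 11] (all sums mod 13).
  S_0 = Σ v_i r_i = 2·8 + 2·2 + 6·12 + 10·12 + 6·11 = 278 ≡ 5.
  S_1 = Σ v_i α_i r_i = 2·6·8 + 2·4·2 + 6·3·12 + 10·5·12 + 6·7·11 = 1390 ≡ 12.
  α_i^2 mod 13 = [10, 3, 9, 12, 10].
  S_2 = Σ v_i α_i^2 r_i = 2·10·8 + 2·3·2 + 6·9·12 + 10·12·12 + 6·10·11 = 2920 ≡ 8.
  S = (5, 12, 8) ≠ 0, so r is not a codeword (an error is present).
Step 3: locate the error. For a single error e at position i, S_ℓ = v_i·e·α_i^ℓ, so α_err = S_1/S_0.
  S_0^{−1} = 5^{−1} = 8 (mod 13), so α_err = 12·8 = 96 ≡ 5 = α_4. Error position i = 4.
  Consistency check: S_2/S_1 = 8·12 = 96 ≡ 5 = α_err ✓ (single-error assumption holds).
Step 4: error magnitude e = S_0/v_4 = S_0·∏_{j≠4}(α_4 − α_j) = 5·4 = 20 ≡ 7 (mod 13).
Step 5: correct position 4: c_4 = r_4 − e = 12 − 7 ≡ 5 (mod 13). Hence c = [8, 2, 12, 5, 11].
  Check: interpolating c through the α_i gives m(x) = 3 + 3·x (degree < 2) with m(α_i) = c_i for every i, so c is indeed a codeword.


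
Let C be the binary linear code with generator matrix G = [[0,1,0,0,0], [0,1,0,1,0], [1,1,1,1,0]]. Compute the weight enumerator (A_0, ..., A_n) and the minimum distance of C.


Weight distribution: A_0 = 1, A_1 = 2, A_2 = 2, A_3 = 2, A_4 = 1. Minimum distance d = 1.

Enumerate all 2^3 = 8 messages m ∈ F_2^3.
For each, compute codeword c = mG in F_2^5, then tally its weight.
  m = 000 → c = 00000, weight = 0.
  m = 100 → c = 01000, weight = 1.
  m = 010 → c = 01010, weight = 2.
  m = 110 → c = 00010, weight = 1.
  m = 001 → c = 11110, weight = 4.
  m = 101 → c = 10110, weight = 3.
  m = 011 → c = 10100, weight = 2.
  m = 111 → c = 11100, weight = 3.
Tally weights:
  weight 0: 1 codewords.
  weight 1: 2 codewords.
  weight 2: 2 codewords.
  weight 3: 2 codewords.
  weight 4: 1 codewords.
Minimum distance d = smallest w > 0 with A_w > 0 = 1.
Sanity: Σ A_w = 8 = 2^3 = 8 ✓.


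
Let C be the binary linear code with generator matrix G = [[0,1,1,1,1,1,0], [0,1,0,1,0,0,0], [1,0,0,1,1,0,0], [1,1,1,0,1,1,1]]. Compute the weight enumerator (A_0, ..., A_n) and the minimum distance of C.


Weight distribution: A_0 = 1, A_2 = 2, A_3 = 6, A_4 = 3, A_5 = 2, A_6 = 2. Minimum distance d = 2.

Enumerate all 2^4 = 16 messages m ∈ F_2^4.
For each, compute codeword c = mG in F_2^7, then tally its weight.
  m = 0000 → c = 0000000, weight = 0.
  m = 1000 → c = 0111110, weight = 5.
  m = 0100 → c = 0101000, weight = 2.
  m = 1100 → c = 0010110, weight = 3.
  m = 0010 → c = 1001100, weight = 3.
  m = 1010 → c = 1110010, weight = 4.
  m = 0110 → c = 1100100, weight = 3.
  m = 1110 → c = 1011010, weight = 4.
  m = 0001 → c = 1110111, weight = 6.
  m = 1001 → c = 1001001, weight = 3.
  m = 0101 → c = 1011111, weight = 6.
  m = 1101 → c = 1100001, weight = 3.
  m = 0011 → c = 0111011, weight = 5.
  m = 1011 → c = 0000101, weight = 2.
  m = 0111 → c = 0010011, weight = 3.
  m = 1111 → c = 0101101, weight = 4.
Tally weights:
  weight 0: 1 codewords.
  weight 2: 2 codewords.
  weight 3: 6 codewords.
  weight 4: 3 codewords.
  weight 5: 2 codewords.
  weight 6: 2 codewords.
Minimum distance d = smallest w > 0 with A_w > 0 = 2.
Sanity: Σ A_w = 16 = 2^4 = 16 ✓.


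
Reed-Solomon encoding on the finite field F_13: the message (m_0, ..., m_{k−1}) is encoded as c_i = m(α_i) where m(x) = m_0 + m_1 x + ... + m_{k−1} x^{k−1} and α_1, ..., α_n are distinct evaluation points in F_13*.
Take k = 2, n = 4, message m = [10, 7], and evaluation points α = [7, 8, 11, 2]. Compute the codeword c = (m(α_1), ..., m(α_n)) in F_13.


c = [7, 1, 9, 11]

Message polynomial: m(x) = 10 + 7·x (mod 13).
For each evaluation point α_i, compute m(α_i) mod 13:
  α_1 = 7: Horner steps 7 → 7, so m(7) = 7.
  α_2 = 8: Horner steps 7 → 1, so m(8) = 1.
  α_3 = 11: Horner steps 7 → 9, so m(11) = 9.
  α_4 = 2: Horner steps 7 → 11, so m(2) = 11.
Codeword c = [7, 1, 9, 11] ∈ F_13^4.


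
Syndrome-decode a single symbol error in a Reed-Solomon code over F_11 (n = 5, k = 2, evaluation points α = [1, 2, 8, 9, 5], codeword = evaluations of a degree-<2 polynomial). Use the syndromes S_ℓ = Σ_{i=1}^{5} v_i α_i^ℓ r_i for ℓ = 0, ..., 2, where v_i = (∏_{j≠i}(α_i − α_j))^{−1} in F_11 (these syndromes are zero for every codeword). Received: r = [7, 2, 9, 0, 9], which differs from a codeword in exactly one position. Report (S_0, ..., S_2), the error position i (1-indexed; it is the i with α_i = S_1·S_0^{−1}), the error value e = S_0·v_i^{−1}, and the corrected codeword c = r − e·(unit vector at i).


S = (8, 9, 6), error at position 3, error magnitude e = 4, c = [7, 2, 5, 0, 9].

Step 1: column multipliers v_i = (∏_{j≠i}(α_i − α_j))^{−1} mod 11.
  i = 1 (α = 1): (1−2)(1−8)(1−9)(1−5) = (−1)·(−7)·(−8)·(−4) = 224 ≡ 4, so v_1 = 4^{−1} = 3 (mod 11).
  i = 2 (α = 2): (2−1)(2−8)(2−9)(2−5) = 1·(−6)·(−7)·(−3) = −126 ≡ 6, so v_2 = 6^{−1} = 2 (mod 11).
  i = 3 (α = 8): (8−1)(8−2)(8−9)(8−5) = 7·6·(−1)·3 = −126 ≡ 6, so v_3 = 6^{−1} = 2 (mod 11).
  i = 4 (α = 9): (9−1)(9−2)(9−8)(9−5) = 8·7·1·4 = 224 ≡ 4, so v_4 = 4^{−1} = 3 (mod 11).
  i = 5 (α = 5): (5−1)(5−2)(5−8)(5−9) = 4·3·(−3)·(−4) = 144 ≡ 1, so v_5 = 1^{−1} = 1 (mod 11).
  v = [3, 2, 2, 3, 1].
Step 2: syndromes of r = [7, 2, 9, 0, 9] (all sums mod 11).
  S_0 = Σ v_i r_i = 3·7 + 2·2 + 2·9 + 3·0 + 1·9 = 52 ≡ 8.
  S_1 = Σ v_i α_i r_i = 3·1·7 + 2·2·2 + 2·8·9 + 3·9·0 + 1·5·9 = 218 ≡ 9.
  α_i^2 mod 11 = [1, 4, 9, 4, 3].
  S_2 = Σ v_i α_i^2 r_i = 3·1·7 + 2·4·2 + 2·9·9 + 3·4·0 + 1·3·9 = 226 ≡ 6.
  S = (8, 9, 6) ≠ 0, so r is not a codeword (an error is present).
Step 3: locate the error. For a single error e at position i, S_ℓ = v_i·e·α_i^ℓ, so α_err = S_1/S_0.
  S_0^{−1} = 8^{−1} = 7 (mod 11), so α_err = 9·7 = 63 ≡ 8 = α_3. Error position i = 3.
  Consistency check: S_2/S_1 = 6·5 = 30 ≡ 8 = α_err ✓ (single-error assumption holds).
Step 4: error magnitude e = S_0/v_3 = S_0·∏_{j≠3}(α_3 − α_j) = 8·6 = 48 ≡ 4 (mod 11).
Step 5: correct position 3: c_3 = r_3 − e = 9 − 4 ≡ 5 (mod 11). Hence c = [7, 2, 5, 0, 9].
  Check: interpolating c through the α_i gives m(x) = 1 + 6·x (degree < 2) with m(α_i) = c_i for every i, so c is indeed a codeword.


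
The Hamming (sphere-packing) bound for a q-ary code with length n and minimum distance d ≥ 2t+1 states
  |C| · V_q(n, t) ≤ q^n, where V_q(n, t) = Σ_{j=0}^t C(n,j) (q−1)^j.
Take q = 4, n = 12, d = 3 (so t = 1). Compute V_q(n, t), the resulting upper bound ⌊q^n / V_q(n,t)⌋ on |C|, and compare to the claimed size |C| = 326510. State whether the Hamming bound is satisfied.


V_q(n, t) = 37, q^n = 16777216, Hamming bound = 453438, |C| = 326510 ≤ bound (satisfied).

Step 1: Compute V_q(n, t) = Σ_{j=0}^1 C(n, j) (q−1)^j.
  j = 0: C(12,0)·(3)^0 = 1·1 = 1.
  j = 1: C(12,1)·(3)^1 = 12·3 = 36.
  V_q(n, t) = 1 + 36 = 37.
Step 2: q^n = 4^12 = 16777216.
Step 3: Hamming bound ⌊q^n / V_q(n,t)⌋ = ⌊16777216/37⌋ = 453438.
Step 4: Compare |C| = 326510 to 453438: satisfied.
The claimed |C| lies below the Hamming bound.


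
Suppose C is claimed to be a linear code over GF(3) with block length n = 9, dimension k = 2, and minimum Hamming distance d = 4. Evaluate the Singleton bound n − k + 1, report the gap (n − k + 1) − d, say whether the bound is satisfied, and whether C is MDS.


Singleton RHS = n − k + 1 = 8, slack = 4, bound satisfied, not MDS.

Singleton bound: d ≤ n − k + 1.
Here n = 9, k = 2, so n − k + 1 = 8.
Given d = 4, check d ≤ 8: YES.
Slack = (n − k + 1) − d = 4.
The code is NOT MDS (slack = 4 > 0).
Description: the claimed parameters are [9, 2, 4]_3; such a code would be non-MDS.


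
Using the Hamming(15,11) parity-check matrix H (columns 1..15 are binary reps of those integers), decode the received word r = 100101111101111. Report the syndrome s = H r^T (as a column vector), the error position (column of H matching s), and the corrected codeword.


s = (1, 1, 1, 1)^T, error position = 15, corrected codeword c = 100101111101110

Compute s = H r^T mod 2 one row at a time:
  s_1 = 1 + 1 + 1 + 0 + 1 + 1 + 1 + 1 = 7 ≡ 1 (mod 2).
  s_2 = 1 + 0 + 1 + 1 + 1 + 1 + 1 + 1 = 7 ≡ 1 (mod 2).
  s_3 = 0 + 0 + 1 + 1 + 1 + 0 + 1 + 1 = 5 ≡ 1 (mod 2).
  s_4 = 1 + 0 + 0 + 1 + 1 + 0 + 1 + 1 = 5 ≡ 1 (mod 2).
s = (1, 1, 1, 1)^T — this equals column 15 of H (binary 1111), so error is at position 15.
Correct: flip bit 15 of r = 100101111101111 to get c = 100101111101110.


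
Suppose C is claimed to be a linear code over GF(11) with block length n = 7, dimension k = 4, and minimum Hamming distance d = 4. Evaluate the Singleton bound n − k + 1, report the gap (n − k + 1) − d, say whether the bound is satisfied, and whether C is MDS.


Singleton RHS = n − k + 1 = 4, slack = 0, bound satisfied, MDS.

Singleton bound: d ≤ n − k + 1.
Here n = 7, k = 4, so n − k + 1 = 4.
Given d = 4, check d ≤ 4: YES.
Slack = (n − k + 1) − d = 0.
The code is MDS (slack = 0).
Description: the claimed parameters are [7, 4, 4]_11; such a code would be MDS (meets Singleton bound).


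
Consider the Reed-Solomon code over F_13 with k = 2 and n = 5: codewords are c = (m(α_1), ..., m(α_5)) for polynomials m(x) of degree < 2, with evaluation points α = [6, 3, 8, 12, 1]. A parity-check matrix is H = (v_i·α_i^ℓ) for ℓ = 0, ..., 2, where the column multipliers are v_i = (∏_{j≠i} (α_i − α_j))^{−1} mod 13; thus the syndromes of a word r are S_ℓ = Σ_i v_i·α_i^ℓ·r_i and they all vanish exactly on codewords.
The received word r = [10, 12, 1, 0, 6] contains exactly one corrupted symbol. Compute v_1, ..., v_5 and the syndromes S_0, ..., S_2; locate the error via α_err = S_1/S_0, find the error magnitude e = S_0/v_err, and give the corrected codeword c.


S = (12, 7, 3), error at position 1, error magnitude e = 2, c = [8, 12, 1, 0, 6].

Step 1: column multipliers v_i = (∏_{j≠i}(α_i − α_j))^{−1} mod 13.
  i = 1 (α = 6): (6−3)(6−8)(6−12)(6−1) = 3·(−2)·(−6)·5 = 180 ≡ 11, so v_1 = 11^{−1} = 6 (mod 13).
  i = 2 (α = 3): (3−6)(3−8)(3−12)(3−1) = (−3)·(−5)·(−9)·2 = −270 ≡ 3, so v_2 = 3^{−1} = 9 (mod 13).
  i = 3 (α = 8): (8−6)(8−3)(8−12)(8−1) = 2·5·(−4)·7 = −280 ≡ 6, so v_3 = 6^{−1} = 11 (mod 13).
  i = 4 (α = 12): (12−6)(12−3)(12−8)(12−1) = 6·9·4·11 = 2376 ≡ 10, so v_4 = 10^{−1} = 4 (mod 13).
  i = 5 (α = 1): (1−6)(1−3)(1−8)(1−12) = (−5)·(−2)·(−7)·(−11) = 770 ≡ 3, so v_5 = 3^{−1} = 9 (mod 13).
  v = [6, 9, 11, 4, 9].
Step 2: syndromes of r = [10, 12, 1, 0, 6] (all sums mod 13).
  S_0 = Σ v_i r_i = 6·10 + 9·12 + 11·1 + 4·0 + 9·6 = 233 ≡ 12.
  S_1 = Σ v_i α_i r_i = 6·6·10 + 9·3·12 + 11·8·1 + 4·12·0 + 9·1·6 = 826 ≡ 7.
  α_i^2 mod 13 = [10, 9, 12, 1, 1].
  S_2 = Σ v_i α_i^2 r_i = 6·10·10 + 9·9·12 + 11·12·1 + 4·1·0 + 9·1·6 = 1758 ≡ 3.
  S = (12, 7, 3) ≠ 0, so r is not a codeword (an error is present).
Step 3: locate the error. For a single error e at position i, S_ℓ = v_i·e·α_i^ℓ, so α_err = S_1/S_0.
  S_0^{−1} = 12^{−1} = 12 (mod 13), so α_err = 7·12 = 84 ≡ 6 = α_1. Error position i = 1.
  Consistency check: S_2/S_1 = 3·2 = 6 ≡ 6 = α_err ✓ (single-error assumption holds).
Step 4: error magnitude e = S_0/v_1 = S_0·∏_{j≠1}(α_1 − α_j) = 12·11 = 132 ≡ 2 (mod 13).
Step 5: correct position 1: c_1 = r_1 − e = 10 − 2 ≡ 8 (mod 13). Hence c = [8, 12, 1, 0, 6].
  Check: interpolating c through the α_i gives m(x) = 3 + 3·x (degree < 2) with m(α_i) = c_i for every i, so c is indeed a codeword.


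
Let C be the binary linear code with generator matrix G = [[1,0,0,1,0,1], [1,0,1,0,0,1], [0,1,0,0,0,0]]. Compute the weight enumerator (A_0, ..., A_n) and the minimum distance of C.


Weight distribution: A_0 = 1, A_1 = 1, A_2 = 1, A_3 = 3, A_4 = 2. Minimum distance d = 1.

Enumerate all 2^3 = 8 messages m ∈ F_2^3.
For each, compute codeword c = mG in F_2^6, then tally its weight.
  m = 000 → c = 000000, weight = 0.
  m = 100 → c = 100101, weight = 3.
  m = 010 → c = 101001, weight = 3.
  m = 110 → c = 001100, weight = 2.
  m = 001 → c = 010000, weight = 1.
  m = 101 → c = 110101, weight = 4.
  m = 011 → c = 111001, weight = 4.
  m = 111 → c = 011100, weight = 3.
Tally weights:
  weight 0: 1 codewords.
  weight 1: 1 codewords.
  weight 2: 1 codewords.
  weight 3: 3 codewords.
  weight 4: 2 codewords.
Minimum distance d = smallest w > 0 with A_w > 0 = 1.
Sanity: Σ A_w = 8 = 2^3 = 8 ✓.
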